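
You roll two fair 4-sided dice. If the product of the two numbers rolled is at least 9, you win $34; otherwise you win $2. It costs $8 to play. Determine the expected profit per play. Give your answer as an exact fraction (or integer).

E[payout] = (3/4)·2 + (1/4)·34 = 10
Expected profit = 10 − 8 = 2

$2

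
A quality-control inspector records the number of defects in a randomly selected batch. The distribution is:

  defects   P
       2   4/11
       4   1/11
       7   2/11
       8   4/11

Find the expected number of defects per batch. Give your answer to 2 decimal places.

5.27

E[X] = (4/11)·2 + (1/11)·4 + (2/11)·7 + (4/11)·8
     = 58/11 ≈ 5.27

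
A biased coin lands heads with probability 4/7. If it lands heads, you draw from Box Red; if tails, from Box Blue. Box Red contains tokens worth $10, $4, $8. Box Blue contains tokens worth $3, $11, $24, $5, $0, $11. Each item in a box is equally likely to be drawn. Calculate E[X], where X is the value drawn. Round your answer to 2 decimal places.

$8.05

E[X | Box Red] = (10 + 4 + 8)/3 = 22/3
E[X | Box Blue] = (3 + 11 + 24 + 5 + 0 + 11)/6 = 9
E[X] = (4/7)·22/3 + (3/7)·9 = 169/21 ≈ 8.05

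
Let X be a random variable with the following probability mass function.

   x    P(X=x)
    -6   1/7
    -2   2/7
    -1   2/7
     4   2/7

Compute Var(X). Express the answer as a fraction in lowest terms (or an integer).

530/49

E[X] = (1/7)·(-6) + (2/7)·(-2) + (2/7)·(-1) + (2/7)·4 = -4/7
E[X²] = (1/7)·36 + (2/7)·4 + (2/7)·1 + (2/7)·16 = 78/7
Var(X) = 78/7 − (-4/7)² = 530/49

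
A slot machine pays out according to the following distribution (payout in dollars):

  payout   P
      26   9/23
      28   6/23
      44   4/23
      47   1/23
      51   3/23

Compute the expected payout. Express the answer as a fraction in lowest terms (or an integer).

778/23 dollars

E[X] = (9/23)·26 + (6/23)·28 + (4/23)·44 + (1/23)·47 + (3/23)·51
     = 778/23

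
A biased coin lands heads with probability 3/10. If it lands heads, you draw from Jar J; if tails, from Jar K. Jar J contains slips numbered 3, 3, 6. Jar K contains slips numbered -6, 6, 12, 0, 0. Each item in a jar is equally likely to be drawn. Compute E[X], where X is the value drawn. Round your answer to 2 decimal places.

2.88

E[X | Jar J] = (3 + 3 + 6)/3 = 4
E[X | Jar K] = (-6 + 6 + 12 + 0 + 0)/5 = 12/5
E[X] = (3/10)·4 + (7/10)·12/5 = 72/25 ≈ 2.88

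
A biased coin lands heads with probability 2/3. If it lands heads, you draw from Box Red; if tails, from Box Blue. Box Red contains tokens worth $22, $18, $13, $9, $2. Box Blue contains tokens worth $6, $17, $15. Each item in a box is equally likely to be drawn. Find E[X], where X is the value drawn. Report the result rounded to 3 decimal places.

$12.756

E[X | Box Red] = (22 + 18 + 13 + 9 + 2)/5 = 64/5
E[X | Box Blue] = (6 + 17 + 15)/3 = 38/3
E[X] = (2/3)·64/5 + (1/3)·38/3 = 574/45 ≈ 12.756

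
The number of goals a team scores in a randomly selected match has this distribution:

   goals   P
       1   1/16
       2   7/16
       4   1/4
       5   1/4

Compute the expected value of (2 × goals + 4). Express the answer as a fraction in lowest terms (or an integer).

E[2x+4] = (1/16)·6 + (7/16)·8 + (1/4)·12 + (1/4)·14
     = 83/8

83/8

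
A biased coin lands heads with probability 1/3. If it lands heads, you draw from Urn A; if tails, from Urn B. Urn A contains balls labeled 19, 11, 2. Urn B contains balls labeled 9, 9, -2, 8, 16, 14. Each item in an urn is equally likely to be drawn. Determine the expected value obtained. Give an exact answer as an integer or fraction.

86/9

E[X | Urn A] = (19 + 11 + 2)/3 = 32/3
E[X | Urn B] = (9 + 9 − 2 + 8 + 16 + 14)/6 = 9
E[X] = (1/3)·32/3 + (2/3)·9 = 86/9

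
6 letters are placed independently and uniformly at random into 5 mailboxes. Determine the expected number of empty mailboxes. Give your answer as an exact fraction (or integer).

4096/3125

Let Xⱼ=1 if mailbox j is empty. P(Xⱼ=1) = ((5-1)/5)^6 = 4096/15625.
By linearity, E[#empty] = 5·4096/15625 = 4096/3125.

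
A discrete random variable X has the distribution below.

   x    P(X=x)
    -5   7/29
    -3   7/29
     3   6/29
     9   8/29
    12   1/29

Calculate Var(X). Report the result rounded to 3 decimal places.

34.863

E[X] = (7/29)·(-5) + (7/29)·(-3) + (6/29)·3 + (8/29)·9 + (1/29)·12 = 46/29
E[X²] = (7/29)·25 + (7/29)·9 + (6/29)·9 + (8/29)·81 + (1/29)·144 = 1084/29
Var(X) = 1084/29 − (46/29)² = 29320/841 ≈ 34.863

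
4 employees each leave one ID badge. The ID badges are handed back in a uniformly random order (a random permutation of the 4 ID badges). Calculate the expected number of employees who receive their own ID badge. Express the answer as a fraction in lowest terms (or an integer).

Let Xᵢ = 1 if person i gets their own ID badge. For each i, P(Xᵢ=1) = 1/4.
By linearity of expectation, E[X₁+…+X_4] = 4·(1/4) = 1.

1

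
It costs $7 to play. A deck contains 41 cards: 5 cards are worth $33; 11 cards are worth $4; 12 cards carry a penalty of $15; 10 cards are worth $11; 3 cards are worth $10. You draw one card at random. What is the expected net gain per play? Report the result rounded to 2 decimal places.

-$2.88

E[payout] = (5/41)·33 + (11/41)·4 + (12/41)·(-15) + (10/41)·11 + (3/41)·10 = 169/41
Expected profit = 169/41 − 7 = -118/41 ≈ -$2.88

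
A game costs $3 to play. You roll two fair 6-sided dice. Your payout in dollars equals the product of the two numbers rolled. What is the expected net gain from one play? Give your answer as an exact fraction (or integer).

Distribution of the product of the two numbers rolled: 1 w.p. 1/36, 2 w.p. 1/18, 3 w.p. 1/18, 4 w.p. 1/12, 5 w.p. 1/18, 6 w.p. 1/9, …
E[payout] = (1/36)·1 + (1/18)·2 + (1/18)·3 + (1/12)·4 + (1/18)·5 + (1/9)·6 + (1/18)·8 + (1/36)·9 + (1/18)·10 + (1/9)·12 + (1/18)·15 + (1/36)·16 + (1/18)·18 + (1/18)·20 + (1/18)·24 + (1/36)·25 + (1/18)·30 + (1/36)·36 = 49/4
Expected profit = 49/4 − 3 = 37/4

37/4 dollars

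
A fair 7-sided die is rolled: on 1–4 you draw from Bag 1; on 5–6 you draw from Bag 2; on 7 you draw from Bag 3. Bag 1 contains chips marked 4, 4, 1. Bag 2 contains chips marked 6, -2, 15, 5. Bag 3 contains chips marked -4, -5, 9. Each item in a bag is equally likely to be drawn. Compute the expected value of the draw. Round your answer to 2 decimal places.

3.43

E[X | Bag 1] = (4 + 4 + 1)/3 = 3
E[X | Bag 2] = (6 − 2 + 15 + 5)/4 = 6
E[X | Bag 3] = (-4 − 5 + 9)/3 = 0
E[X] = (4/7)·3 + (2/7)·6 + (1/7)·0 = 24/7 ≈ 3.43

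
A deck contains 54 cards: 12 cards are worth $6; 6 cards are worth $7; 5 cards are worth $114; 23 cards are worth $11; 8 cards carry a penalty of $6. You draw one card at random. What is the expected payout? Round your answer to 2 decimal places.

$16.46

E[payout] = (12/54)·6 + (6/54)·7 + (5/54)·114 + (23/54)·11 + (8/54)·(-6) = 889/54
≈ $16.46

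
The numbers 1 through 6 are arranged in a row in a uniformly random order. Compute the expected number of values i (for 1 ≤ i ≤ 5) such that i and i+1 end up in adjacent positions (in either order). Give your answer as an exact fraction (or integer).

5/3

For each i ∈ {1,…,5}, let Xᵢ = 1 if i and i+1 are adjacent. P(Xᵢ=1) = 2·(6−1)!/6! = 2/6.
By linearity, E[ΣXᵢ] = (5)·(2/6) = 5/3.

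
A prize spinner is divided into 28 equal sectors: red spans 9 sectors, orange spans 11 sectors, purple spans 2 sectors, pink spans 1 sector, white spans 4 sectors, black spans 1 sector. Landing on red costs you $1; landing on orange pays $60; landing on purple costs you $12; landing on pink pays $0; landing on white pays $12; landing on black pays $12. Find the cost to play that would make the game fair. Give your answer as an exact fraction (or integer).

687/28 dollars

E[payout] = (9/28)·(-1) + (11/28)·60 + (2/28)·(-12) + (1/28)·0 + (4/28)·12 + (1/28)·12 = 687/28
Fair fee = E[payout] = 687/28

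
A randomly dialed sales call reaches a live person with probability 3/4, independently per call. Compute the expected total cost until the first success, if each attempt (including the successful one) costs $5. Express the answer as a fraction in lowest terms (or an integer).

20/3 dollars

E[#attempts] = 1/p = 4/3; E[cost] = 5·4/3 = 20/3.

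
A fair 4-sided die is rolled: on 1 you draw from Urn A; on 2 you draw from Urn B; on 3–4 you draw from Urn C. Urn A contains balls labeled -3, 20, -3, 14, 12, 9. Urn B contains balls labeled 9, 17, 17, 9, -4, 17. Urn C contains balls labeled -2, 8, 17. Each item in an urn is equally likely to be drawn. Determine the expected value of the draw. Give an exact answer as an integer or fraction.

E[X | Urn A] = (-3 + 20 − 3 + 14 + 12 + 9)/6 = 49/6
E[X | Urn B] = (9 + 17 + 17 + 9 − 4 + 17)/6 = 65/6
E[X | Urn C] = (-2 + 8 + 17)/3 = 23/3
E[X] = (1/4)·49/6 + (1/4)·65/6 + (1/2)·23/3 = 103/12

103/12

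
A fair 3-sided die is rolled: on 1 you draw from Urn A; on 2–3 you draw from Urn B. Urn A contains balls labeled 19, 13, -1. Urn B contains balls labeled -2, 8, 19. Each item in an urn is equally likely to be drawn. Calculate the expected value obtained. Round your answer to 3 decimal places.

9.000

E[X | Urn A] = (19 + 13 − 1)/3 = 31/3
E[X | Urn B] = (-2 + 8 + 19)/3 = 25/3
E[X] = (1/3)·31/3 + (2/3)·25/3 = 9 ≈ 9.000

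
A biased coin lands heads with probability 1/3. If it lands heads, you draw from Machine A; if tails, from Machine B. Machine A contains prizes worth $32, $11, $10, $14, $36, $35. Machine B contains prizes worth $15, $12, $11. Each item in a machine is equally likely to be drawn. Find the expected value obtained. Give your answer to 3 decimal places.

$16.111

E[X | Machine A] = (32 + 11 + 10 + 14 + 36 + 35)/6 = 23
E[X | Machine B] = (15 + 12 + 11)/3 = 38/3
E[X] = (1/3)·23 + (2/3)·38/3 = 145/9 ≈ 16.111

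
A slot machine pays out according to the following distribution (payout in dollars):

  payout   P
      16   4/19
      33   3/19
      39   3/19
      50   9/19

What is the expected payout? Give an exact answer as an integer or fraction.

730/19 dollars

E[X] = (4/19)·16 + (3/19)·33 + (3/19)·39 + (9/19)·50
     = 730/19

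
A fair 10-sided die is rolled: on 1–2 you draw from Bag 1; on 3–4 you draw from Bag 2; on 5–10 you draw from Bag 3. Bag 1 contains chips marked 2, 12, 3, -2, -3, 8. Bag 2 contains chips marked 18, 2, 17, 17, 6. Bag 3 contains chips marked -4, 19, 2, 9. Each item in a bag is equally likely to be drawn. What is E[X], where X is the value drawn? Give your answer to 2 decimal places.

6.97

E[X | Bag 1] = (2 + 12 + 3 − 2 − 3 + 8)/6 = 10/3
E[X | Bag 2] = (18 + 2 + 17 + 17 + 6)/5 = 12
E[X | Bag 3] = (-4 + 19 + 2 + 9)/4 = 13/2
E[X] = (1/5)·10/3 + (1/5)·12 + (3/5)·13/2 = 209/30 ≈ 6.97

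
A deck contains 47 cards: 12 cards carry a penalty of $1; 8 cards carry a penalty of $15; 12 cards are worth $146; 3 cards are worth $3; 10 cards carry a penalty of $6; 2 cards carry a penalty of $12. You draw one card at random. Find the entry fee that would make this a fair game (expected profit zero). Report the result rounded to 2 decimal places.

$32.87

E[payout] = (12/47)·(-1) + (8/47)·(-15) + (12/47)·146 + (3/47)·3 + (10/47)·(-6) + (2/47)·(-12) = 1545/47
Fair fee = E[payout] = 1545/47 ≈ $32.87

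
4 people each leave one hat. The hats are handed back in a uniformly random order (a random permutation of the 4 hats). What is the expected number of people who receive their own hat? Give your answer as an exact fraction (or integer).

Let Xᵢ = 1 if person i gets their own hat. For each i, P(Xᵢ=1) = 1/4.
By linearity of expectation, E[X₁+…+X_4] = 4·(1/4) = 1.

1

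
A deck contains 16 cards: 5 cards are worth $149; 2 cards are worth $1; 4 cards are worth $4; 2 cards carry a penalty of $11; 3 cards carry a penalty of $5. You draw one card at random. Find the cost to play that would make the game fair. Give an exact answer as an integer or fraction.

E[payout] = (5/16)·149 + (2/16)·1 + (4/16)·4 + (2/16)·(-11) + (3/16)·(-5) = 363/8
Fair fee = E[payout] = 363/8

363/8 dollars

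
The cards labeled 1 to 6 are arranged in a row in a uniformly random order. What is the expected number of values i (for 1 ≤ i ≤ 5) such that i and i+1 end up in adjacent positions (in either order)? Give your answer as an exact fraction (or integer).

5/3

For each i ∈ {1,…,5}, let Xᵢ = 1 if i and i+1 are adjacent. P(Xᵢ=1) = 2·(6−1)!/6! = 2/6.
By linearity, E[ΣXᵢ] = (5)·(2/6) = 5/3.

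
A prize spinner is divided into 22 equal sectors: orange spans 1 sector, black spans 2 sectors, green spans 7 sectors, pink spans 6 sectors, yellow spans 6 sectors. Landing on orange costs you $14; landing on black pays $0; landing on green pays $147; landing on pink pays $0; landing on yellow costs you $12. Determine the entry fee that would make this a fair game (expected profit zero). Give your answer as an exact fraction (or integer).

E[payout] = (1/22)·(-14) + (2/22)·0 + (7/22)·147 + (6/22)·0 + (6/22)·(-12) = 943/22
Fair fee = E[payout] = 943/22

943/22 dollars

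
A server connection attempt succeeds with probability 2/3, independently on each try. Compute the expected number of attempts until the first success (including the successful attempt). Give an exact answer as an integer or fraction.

For a geometric distribution, E[trials] = 1/p = 1/(2/3) = 3/2.

3/2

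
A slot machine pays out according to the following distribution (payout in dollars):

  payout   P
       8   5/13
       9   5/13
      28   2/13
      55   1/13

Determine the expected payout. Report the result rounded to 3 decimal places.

E[X] = (5/13)·8 + (5/13)·9 + (2/13)·28 + (1/13)·55
     = 196/13 ≈ 15.077

$15.077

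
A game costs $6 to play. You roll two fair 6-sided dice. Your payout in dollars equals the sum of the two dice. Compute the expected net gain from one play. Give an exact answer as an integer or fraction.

Distribution of the sum of the two dice: 2 w.p. 1/36, 3 w.p. 1/18, 4 w.p. 1/12, 5 w.p. 1/9, 6 w.p. 5/36, 7 w.p. 1/6, …
E[payout] = (1/36)·2 + (1/18)·3 + (1/12)·4 + (1/9)·5 + (5/36)·6 + (1/6)·7 + (5/36)·8 + (1/9)·9 + (1/12)·10 + (1/18)·11 + (1/36)·12 = 7
Expected profit = 7 − 6 = 1

$1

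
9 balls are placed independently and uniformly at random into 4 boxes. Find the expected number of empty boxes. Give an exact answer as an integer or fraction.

19683/65536

Let Xⱼ=1 if box j is empty. P(Xⱼ=1) = ((4-1)/4)^9 = 19683/262144.
By linearity, E[#empty] = 4·19683/262144 = 19683/65536.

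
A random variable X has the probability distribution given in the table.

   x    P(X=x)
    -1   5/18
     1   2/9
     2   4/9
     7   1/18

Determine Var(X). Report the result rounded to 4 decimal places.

3.5062

E[X] = (5/18)·(-1) + (2/9)·1 + (4/9)·2 + (1/18)·7 = 11/9
E[X²] = (5/18)·1 + (2/9)·1 + (4/9)·4 + (1/18)·49 = 5
Var(X) = 5 − (11/9)² = 284/81 ≈ 3.5062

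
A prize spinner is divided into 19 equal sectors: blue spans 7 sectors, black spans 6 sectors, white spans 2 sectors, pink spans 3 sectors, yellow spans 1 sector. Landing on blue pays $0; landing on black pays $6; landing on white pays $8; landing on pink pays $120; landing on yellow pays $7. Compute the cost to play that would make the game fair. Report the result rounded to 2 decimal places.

E[payout] = (7/19)·0 + (6/19)·6 + (2/19)·8 + (3/19)·120 + (1/19)·7 = 419/19
Fair fee = E[payout] = 419/19 ≈ $22.05

$22.05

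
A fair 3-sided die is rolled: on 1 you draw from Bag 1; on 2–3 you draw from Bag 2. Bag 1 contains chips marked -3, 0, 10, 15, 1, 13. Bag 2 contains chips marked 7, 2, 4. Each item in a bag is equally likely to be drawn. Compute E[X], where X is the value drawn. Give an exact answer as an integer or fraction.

E[X | Bag 1] = (-3 + 0 + 10 + 15 + 1 + 13)/6 = 6
E[X | Bag 2] = (7 + 2 + 4)/3 = 13/3
E[X] = (1/3)·6 + (2/3)·13/3 = 44/9

44/9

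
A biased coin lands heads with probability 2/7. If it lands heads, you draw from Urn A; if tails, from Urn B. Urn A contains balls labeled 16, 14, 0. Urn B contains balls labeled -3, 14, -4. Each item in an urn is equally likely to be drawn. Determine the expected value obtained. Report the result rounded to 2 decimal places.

4.52

E[X | Urn A] = (16 + 14 + 0)/3 = 10
E[X | Urn B] = (-3 + 14 − 4)/3 = 7/3
E[X] = (2/7)·10 + (5/7)·7/3 = 95/21 ≈ 4.52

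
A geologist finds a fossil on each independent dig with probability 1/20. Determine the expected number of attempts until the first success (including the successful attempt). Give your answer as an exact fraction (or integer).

For a geometric distribution, E[trials] = 1/p = 1/(1/20) = 20.

20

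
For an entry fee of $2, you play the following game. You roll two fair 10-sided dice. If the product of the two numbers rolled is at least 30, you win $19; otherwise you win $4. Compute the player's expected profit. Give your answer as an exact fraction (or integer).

E[payout] = (57/100)·4 + (43/100)·19 = 209/20
Expected profit = 209/20 − 2 = 169/20

169/20 dollars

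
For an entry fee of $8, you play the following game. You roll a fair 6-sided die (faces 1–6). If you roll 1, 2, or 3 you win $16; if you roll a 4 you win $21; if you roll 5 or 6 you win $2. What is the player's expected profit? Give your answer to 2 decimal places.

E[payout] = (1/3)·2 + (1/2)·16 + (1/6)·21 = 73/6
Expected profit = 73/6 − 8 = 25/6 ≈ $4.17

$4.17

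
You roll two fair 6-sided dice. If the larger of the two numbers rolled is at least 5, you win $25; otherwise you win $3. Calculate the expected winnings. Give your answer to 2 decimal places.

E[payout] = (4/9)·3 + (5/9)·25 = 137/9
≈ $15.22

$15.22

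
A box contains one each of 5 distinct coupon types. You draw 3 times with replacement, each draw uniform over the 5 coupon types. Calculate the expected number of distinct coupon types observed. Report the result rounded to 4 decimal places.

Let Xⱼ=1 if type j appears at least once. P(Xⱼ=1) = 1 − ((5−1)/5)^3 = 61/125.
E[#distinct] = 5·61/125 = 61/25.
≈ 2.4400

2.4400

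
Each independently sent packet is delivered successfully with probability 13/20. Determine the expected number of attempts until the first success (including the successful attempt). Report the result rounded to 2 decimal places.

1.54

For a geometric distribution, E[trials] = 1/p = 1/(13/20) = 20/13.
≈ 1.54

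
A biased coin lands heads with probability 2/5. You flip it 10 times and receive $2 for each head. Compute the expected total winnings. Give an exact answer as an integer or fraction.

E[#heads] = 10·2/5 = 4 (linearity over flips).
E[winnings] = 2·4 = 8.

$8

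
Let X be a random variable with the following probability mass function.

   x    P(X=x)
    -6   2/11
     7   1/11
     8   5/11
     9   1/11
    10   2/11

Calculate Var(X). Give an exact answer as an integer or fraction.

E[X] = (2/11)·(-6) + (1/11)·7 + (5/11)·8 + (1/11)·9 + (2/11)·10 = 64/11
E[X²] = (2/11)·36 + (1/11)·49 + (5/11)·64 + (1/11)·81 + (2/11)·100 = 722/11
Var(X) = 722/11 − (64/11)² = 3846/121

3846/121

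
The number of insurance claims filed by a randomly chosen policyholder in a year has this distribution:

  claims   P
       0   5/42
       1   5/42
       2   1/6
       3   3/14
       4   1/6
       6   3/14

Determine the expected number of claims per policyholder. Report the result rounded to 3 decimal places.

3.048

E[X] = (5/42)·0 + (5/42)·1 + (1/6)·2 + (3/14)·3 + (1/6)·4 + (3/14)·6
     = 64/21 ≈ 3.048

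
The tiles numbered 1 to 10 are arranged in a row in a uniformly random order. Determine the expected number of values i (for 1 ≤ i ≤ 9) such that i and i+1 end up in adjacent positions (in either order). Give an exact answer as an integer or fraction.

9/5

For each i ∈ {1,…,9}, let Xᵢ = 1 if i and i+1 are adjacent. P(Xᵢ=1) = 2·(10−1)!/10! = 2/10.
By linearity, E[ΣXᵢ] = (9)·(2/10) = 9/5.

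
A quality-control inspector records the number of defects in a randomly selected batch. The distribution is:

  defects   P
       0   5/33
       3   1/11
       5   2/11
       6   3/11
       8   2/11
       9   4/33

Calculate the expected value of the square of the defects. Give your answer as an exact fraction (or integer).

403/11

E[X²] = (5/33)·0 + (1/11)·9 + (2/11)·25 + (3/11)·36 + (2/11)·64 + (4/33)·81
     = 403/11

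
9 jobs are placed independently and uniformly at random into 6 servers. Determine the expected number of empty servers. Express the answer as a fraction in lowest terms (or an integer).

1953125/1679616

Let Xⱼ=1 if server j is empty. P(Xⱼ=1) = ((6-1)/6)^9 = 1953125/10077696.
By linearity, E[#empty] = 6·1953125/10077696 = 1953125/1679616.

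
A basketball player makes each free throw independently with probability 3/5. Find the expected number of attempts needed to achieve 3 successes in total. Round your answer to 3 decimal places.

5.000

By linearity (sum of 3 independent geometric waits), E[trials] = 3/p = 3/(3/5) = 5.
≈ 5.000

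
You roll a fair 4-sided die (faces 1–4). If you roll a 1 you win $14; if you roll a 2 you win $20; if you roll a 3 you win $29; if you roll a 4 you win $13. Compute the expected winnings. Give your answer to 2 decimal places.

$19.00

E[payout] = (1/4)·13 + (1/4)·14 + (1/4)·20 + (1/4)·29 = 19
≈ $19.00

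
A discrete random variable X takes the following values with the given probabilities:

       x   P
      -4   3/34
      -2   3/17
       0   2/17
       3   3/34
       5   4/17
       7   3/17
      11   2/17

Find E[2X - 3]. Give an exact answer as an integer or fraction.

E[2x-3] = (3/34)·(-11) + (3/17)·(-7) + (2/17)·(-3) + (3/34)·3 + (4/17)·7 + (3/17)·11 + (2/17)·19
     = 60/17

60/17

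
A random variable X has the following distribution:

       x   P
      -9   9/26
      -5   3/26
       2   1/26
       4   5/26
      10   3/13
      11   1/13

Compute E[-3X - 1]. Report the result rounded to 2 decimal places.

E[-3x-1] = (9/26)·26 + (3/26)·14 + (1/26)·(-7) + (5/26)·(-13) + (3/13)·(-31) + (1/13)·(-34)
     = -25/13 ≈ -1.92

-1.92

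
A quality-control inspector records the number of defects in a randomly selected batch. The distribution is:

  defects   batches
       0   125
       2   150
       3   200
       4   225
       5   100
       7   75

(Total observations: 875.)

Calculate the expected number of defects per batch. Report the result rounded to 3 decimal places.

Total = 875, so P(defects=0) = 125/875, etc.
E[X] = (1/7)·0 + (6/35)·2 + (8/35)·3 + (9/35)·4 + (4/35)·5 + (3/35)·7
     = 113/35 ≈ 3.229

3.229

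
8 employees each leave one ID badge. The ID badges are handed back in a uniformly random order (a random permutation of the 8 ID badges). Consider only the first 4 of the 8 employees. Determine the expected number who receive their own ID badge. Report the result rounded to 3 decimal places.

0.500

Let Xᵢ = 1 if person i gets their own ID badge. For each i, P(Xᵢ=1) = 1/8.
By linearity of expectation, E[X₁+…+X_4] = 4·(1/8) = 1/2.
≈ 0.500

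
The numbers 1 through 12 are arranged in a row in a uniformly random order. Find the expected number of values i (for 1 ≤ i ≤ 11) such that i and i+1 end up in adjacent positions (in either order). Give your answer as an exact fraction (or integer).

11/6

For each i ∈ {1,…,11}, let Xᵢ = 1 if i and i+1 are adjacent. P(Xᵢ=1) = 2·(12−1)!/12! = 2/12.
By linearity, E[ΣXᵢ] = (11)·(2/12) = 11/6.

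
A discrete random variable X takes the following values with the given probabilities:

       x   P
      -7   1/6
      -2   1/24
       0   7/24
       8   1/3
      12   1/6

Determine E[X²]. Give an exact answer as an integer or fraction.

161/3

E[X²] = (1/6)·49 + (1/24)·4 + (7/24)·0 + (1/3)·64 + (1/6)·144
     = 161/3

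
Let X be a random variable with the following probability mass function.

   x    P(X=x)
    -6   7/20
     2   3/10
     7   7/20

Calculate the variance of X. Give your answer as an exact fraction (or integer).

E[X] = (7/20)·(-6) + (3/10)·2 + (7/20)·7 = 19/20
E[X²] = (7/20)·36 + (3/10)·4 + (7/20)·49 = 619/20
Var(X) = 619/20 − (19/20)² = 12019/400

12019/400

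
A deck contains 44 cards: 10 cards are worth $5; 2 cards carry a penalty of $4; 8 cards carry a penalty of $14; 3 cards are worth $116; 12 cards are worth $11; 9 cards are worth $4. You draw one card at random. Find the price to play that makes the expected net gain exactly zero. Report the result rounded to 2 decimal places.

$10.14

E[payout] = (10/44)·5 + (2/44)·(-4) + (8/44)·(-14) + (3/44)·116 + (12/44)·11 + (9/44)·4 = 223/22
Fair fee = E[payout] = 223/22 ≈ $10.14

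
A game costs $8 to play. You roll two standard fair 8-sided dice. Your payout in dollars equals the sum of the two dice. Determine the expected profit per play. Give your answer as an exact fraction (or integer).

Distribution of the sum of the two dice: 2 w.p. 1/64, 3 w.p. 1/32, 4 w.p. 3/64, 5 w.p. 1/16, 6 w.p. 5/64, 7 w.p. 3/32, …
E[payout] = (1/64)·2 + (1/32)·3 + (3/64)·4 + (1/16)·5 + (5/64)·6 + (3/32)·7 + (7/64)·8 + (1/8)·9 + (7/64)·10 + (3/32)·11 + (5/64)·12 + (1/16)·13 + (3/64)·14 + (1/32)·15 + (1/64)·16 = 9
Expected profit = 9 − 8 = 1

$1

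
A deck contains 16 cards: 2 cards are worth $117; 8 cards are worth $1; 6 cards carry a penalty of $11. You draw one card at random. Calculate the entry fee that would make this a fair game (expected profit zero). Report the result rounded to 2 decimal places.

$11.00

E[payout] = (2/16)·117 + (8/16)·1 + (6/16)·(-11) = 11
Fair fee = E[payout] = 11 ≈ $11.00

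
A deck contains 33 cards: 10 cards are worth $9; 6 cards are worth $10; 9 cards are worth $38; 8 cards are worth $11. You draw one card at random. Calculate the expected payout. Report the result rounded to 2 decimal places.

$17.58

E[payout] = (10/33)·9 + (6/33)·10 + (9/33)·38 + (8/33)·11 = 580/33
≈ $17.58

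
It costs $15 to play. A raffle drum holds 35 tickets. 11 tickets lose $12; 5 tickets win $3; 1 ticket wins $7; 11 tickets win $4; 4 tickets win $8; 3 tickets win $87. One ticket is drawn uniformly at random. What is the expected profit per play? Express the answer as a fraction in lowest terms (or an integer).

E[payout] = (11/35)·(-12) + (5/35)·3 + (1/35)·7 + (11/35)·4 + (4/35)·8 + (3/35)·87 = 227/35
Expected profit = 227/35 − 15 = -298/35

-298/35 dollars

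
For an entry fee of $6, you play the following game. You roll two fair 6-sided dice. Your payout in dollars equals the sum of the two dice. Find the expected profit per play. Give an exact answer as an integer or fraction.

$1

Distribution of the sum of the two dice: 2 w.p. 1/36, 3 w.p. 1/18, 4 w.p. 1/12, 5 w.p. 1/9, 6 w.p. 5/36, 7 w.p. 1/6, …
E[payout] = (1/36)·2 + (1/18)·3 + (1/12)·4 + (1/9)·5 + (5/36)·6 + (1/6)·7 + (5/36)·8 + (1/9)·9 + (1/12)·10 + (1/18)·11 + (1/36)·12 = 7
Expected profit = 7 − 6 = 1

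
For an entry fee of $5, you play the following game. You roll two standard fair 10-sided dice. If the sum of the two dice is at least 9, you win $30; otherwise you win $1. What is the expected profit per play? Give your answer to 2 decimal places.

$16.88

E[payout] = (7/25)·1 + (18/25)·30 = 547/25
Expected profit = 547/25 − 5 = 422/25 ≈ $16.88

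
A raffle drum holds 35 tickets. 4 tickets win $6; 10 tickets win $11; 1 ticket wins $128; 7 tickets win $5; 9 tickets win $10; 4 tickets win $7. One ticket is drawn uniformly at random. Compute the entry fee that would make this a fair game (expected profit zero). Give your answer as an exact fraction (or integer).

83/7 dollars

E[payout] = (4/35)·6 + (10/35)·11 + (1/35)·128 + (7/35)·5 + (9/35)·10 + (4/35)·7 = 83/7
Fair fee = E[payout] = 83/7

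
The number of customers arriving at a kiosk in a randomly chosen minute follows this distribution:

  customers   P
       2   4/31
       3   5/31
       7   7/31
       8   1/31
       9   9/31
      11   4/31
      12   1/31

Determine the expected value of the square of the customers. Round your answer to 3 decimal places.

E[X²] = (4/31)·4 + (5/31)·9 + (7/31)·49 + (1/31)·64 + (9/31)·81 + (4/31)·121 + (1/31)·144
     = 1825/31 ≈ 58.871

58.871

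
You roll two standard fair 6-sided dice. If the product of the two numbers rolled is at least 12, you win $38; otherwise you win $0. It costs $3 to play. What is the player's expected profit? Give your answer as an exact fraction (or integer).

E[payout] = (19/36)·0 + (17/36)·38 = 323/18
Expected profit = 323/18 − 3 = 269/18

269/18 dollars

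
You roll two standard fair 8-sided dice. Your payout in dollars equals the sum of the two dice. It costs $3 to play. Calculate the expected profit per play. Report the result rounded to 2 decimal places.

Distribution of the sum of the two dice: 2 w.p. 1/64, 3 w.p. 1/32, 4 w.p. 3/64, 5 w.p. 1/16, 6 w.p. 5/64, 7 w.p. 3/32, …
E[payout] = (1/64)·2 + (1/32)·3 + (3/64)·4 + (1/16)·5 + (5/64)·6 + (3/32)·7 + (7/64)·8 + (1/8)·9 + (7/64)·10 + (3/32)·11 + (5/64)·12 + (1/16)·13 + (3/64)·14 + (1/32)·15 + (1/64)·16 = 9
Expected profit = 9 − 3 = 6 ≈ $6.00

$6.00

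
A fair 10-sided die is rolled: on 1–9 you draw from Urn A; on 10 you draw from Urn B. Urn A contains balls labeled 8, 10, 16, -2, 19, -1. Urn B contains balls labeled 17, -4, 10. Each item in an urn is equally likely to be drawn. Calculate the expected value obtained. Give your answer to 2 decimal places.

8.27

E[X | Urn A] = (8 + 10 + 16 − 2 + 19 − 1)/6 = 25/3
E[X | Urn B] = (17 − 4 + 10)/3 = 23/3
E[X] = (9/10)·25/3 + (1/10)·23/3 = 124/15 ≈ 8.27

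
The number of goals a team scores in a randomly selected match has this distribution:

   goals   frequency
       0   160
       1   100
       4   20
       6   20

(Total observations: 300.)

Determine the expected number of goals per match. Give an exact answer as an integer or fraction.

Total = 300, so P(goals=0) = 160/300, etc.
E[X] = (8/15)·0 + (1/3)·1 + (1/15)·4 + (1/15)·6
     = 1

1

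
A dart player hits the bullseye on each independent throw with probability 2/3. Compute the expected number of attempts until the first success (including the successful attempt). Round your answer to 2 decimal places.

1.50

For a geometric distribution, E[trials] = 1/p = 1/(2/3) = 3/2.
≈ 1.50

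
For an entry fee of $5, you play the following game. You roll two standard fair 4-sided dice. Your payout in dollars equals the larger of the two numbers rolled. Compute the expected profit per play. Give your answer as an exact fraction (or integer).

Distribution of the larger of the two numbers rolled: 1 w.p. 1/16, 2 w.p. 3/16, 3 w.p. 5/16, 4 w.p. 7/16
E[payout] = (1/16)·1 + (3/16)·2 + (5/16)·3 + (7/16)·4 = 25/8
Expected profit = 25/8 − 5 = -15/8

-15/8 dollars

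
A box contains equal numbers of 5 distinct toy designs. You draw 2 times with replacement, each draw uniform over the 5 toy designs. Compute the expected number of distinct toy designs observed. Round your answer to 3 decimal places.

1.800

Let Xⱼ=1 if type j appears at least once. P(Xⱼ=1) = 1 − ((5−1)/5)^2 = 9/25.
E[#distinct] = 5·9/25 = 9/5.
≈ 1.800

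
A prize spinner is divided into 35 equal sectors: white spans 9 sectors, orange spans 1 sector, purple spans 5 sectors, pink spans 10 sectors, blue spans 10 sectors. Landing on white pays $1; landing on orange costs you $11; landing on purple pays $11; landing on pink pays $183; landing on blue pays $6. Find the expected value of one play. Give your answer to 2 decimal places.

$55.51

E[payout] = (9/35)·1 + (1/35)·(-11) + (5/35)·11 + (10/35)·183 + (10/35)·6 = 1943/35
≈ $55.51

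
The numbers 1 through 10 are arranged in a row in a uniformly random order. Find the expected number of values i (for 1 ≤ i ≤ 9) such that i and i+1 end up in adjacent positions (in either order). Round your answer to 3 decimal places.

For each i ∈ {1,…,9}, let Xᵢ = 1 if i and i+1 are adjacent. P(Xᵢ=1) = 2·(10−1)!/10! = 2/10.
By linearity, E[ΣXᵢ] = (9)·(2/10) = 9/5.
≈ 1.800

1.800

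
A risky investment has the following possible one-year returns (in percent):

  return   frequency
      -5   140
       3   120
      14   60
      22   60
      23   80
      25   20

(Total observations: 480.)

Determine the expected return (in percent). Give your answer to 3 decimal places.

Total = 480, so P(return=-5) = 140/480, etc.
E[X] = (7/24)·(-5) + (1/4)·3 + (1/8)·14 + (1/8)·22 + (1/6)·23 + (1/24)·25
     = 26/3 ≈ 8.667

8.667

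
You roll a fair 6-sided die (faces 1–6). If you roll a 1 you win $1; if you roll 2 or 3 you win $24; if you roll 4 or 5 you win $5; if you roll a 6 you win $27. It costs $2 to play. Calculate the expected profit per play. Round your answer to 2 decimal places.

$12.33

E[payout] = (1/6)·1 + (1/3)·5 + (1/3)·24 + (1/6)·27 = 43/3
Expected profit = 43/3 − 2 = 37/3 ≈ $12.33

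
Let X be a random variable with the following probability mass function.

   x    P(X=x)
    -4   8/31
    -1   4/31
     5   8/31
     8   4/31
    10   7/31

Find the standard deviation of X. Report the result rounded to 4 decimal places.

E[X] = 106/31, E[X²] = 1288/31
Var(X) = E[X²] − (E[X])² = 1288/31 − 11236/961 = 28692/961
SD(X) = √(28692/961) ≈ 5.4641

5.4641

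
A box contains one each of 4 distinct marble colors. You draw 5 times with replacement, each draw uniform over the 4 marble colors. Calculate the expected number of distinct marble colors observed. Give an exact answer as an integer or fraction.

781/256

Let Xⱼ=1 if type j appears at least once. P(Xⱼ=1) = 1 − ((4−1)/4)^5 = 781/1024.
E[#distinct] = 4·781/1024 = 781/256.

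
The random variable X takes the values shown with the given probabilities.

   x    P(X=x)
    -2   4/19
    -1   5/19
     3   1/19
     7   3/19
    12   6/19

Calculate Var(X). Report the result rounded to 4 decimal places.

35.7064

E[X] = (4/19)·(-2) + (5/19)·(-1) + (1/19)·3 + (3/19)·7 + (6/19)·12 = 83/19
E[X²] = (4/19)·4 + (5/19)·1 + (1/19)·9 + (3/19)·49 + (6/19)·144 = 1041/19
Var(X) = 1041/19 − (83/19)² = 12890/361 ≈ 35.7064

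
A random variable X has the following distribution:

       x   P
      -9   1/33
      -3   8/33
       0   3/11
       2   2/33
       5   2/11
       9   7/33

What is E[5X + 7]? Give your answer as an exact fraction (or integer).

551/33

E[5x+7] = (1/33)·(-38) + (8/33)·(-8) + (3/11)·7 + (2/33)·17 + (2/11)·32 + (7/33)·52
     = 551/33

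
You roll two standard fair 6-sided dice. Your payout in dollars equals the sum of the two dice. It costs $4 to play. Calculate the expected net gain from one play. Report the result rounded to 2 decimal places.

Distribution of the sum of the two dice: 2 w.p. 1/36, 3 w.p. 1/18, 4 w.p. 1/12, 5 w.p. 1/9, 6 w.p. 5/36, 7 w.p. 1/6, …
E[payout] = (1/36)·2 + (1/18)·3 + (1/12)·4 + (1/9)·5 + (5/36)·6 + (1/6)·7 + (5/36)·8 + (1/9)·9 + (1/12)·10 + (1/18)·11 + (1/36)·12 = 7
Expected profit = 7 − 4 = 3 ≈ $3.00

$3.00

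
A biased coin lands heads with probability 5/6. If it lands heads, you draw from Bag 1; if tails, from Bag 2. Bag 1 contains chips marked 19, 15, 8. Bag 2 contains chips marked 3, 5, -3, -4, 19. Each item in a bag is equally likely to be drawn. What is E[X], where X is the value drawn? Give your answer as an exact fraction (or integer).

37/3

E[X | Bag 1] = (19 + 15 + 8)/3 = 14
E[X | Bag 2] = (3 + 5 − 3 − 4 + 19)/5 = 4
E[X] = (5/6)·14 + (1/6)·4 = 37/3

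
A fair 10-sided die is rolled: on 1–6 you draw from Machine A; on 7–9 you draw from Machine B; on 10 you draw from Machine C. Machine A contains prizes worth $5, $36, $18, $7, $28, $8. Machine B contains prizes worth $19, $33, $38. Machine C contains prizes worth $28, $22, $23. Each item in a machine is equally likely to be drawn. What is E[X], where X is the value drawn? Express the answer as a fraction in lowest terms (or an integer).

E[X | Machine A] = (5 + 36 + 18 + 7 + 28 + 8)/6 = 17
E[X | Machine B] = (19 + 33 + 38)/3 = 30
E[X | Machine C] = (28 + 22 + 23)/3 = 73/3
E[X] = (3/5)·17 + (3/10)·30 + (1/10)·73/3 = 649/30

649/30 dollars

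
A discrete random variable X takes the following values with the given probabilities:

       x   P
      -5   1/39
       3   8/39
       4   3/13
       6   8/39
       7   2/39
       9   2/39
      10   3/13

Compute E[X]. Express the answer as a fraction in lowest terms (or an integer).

75/13

E[X] = (1/39)·(-5) + (8/39)·3 + (3/13)·4 + (8/39)·6 + (2/39)·7 + (2/39)·9 + (3/13)·10
     = 75/13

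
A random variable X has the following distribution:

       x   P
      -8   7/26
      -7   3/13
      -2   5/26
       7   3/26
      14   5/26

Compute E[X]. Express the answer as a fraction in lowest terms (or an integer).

E[X] = (7/26)·(-8) + (3/13)·(-7) + (5/26)·(-2) + (3/26)·7 + (5/26)·14
     = -17/26

-17/26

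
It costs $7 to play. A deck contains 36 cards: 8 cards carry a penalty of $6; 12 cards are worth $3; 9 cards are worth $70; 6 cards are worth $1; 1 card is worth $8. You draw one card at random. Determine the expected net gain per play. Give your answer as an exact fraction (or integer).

95/9 dollars

E[payout] = (8/36)·(-6) + (12/36)·3 + (9/36)·70 + (6/36)·1 + (1/36)·8 = 158/9
Expected profit = 158/9 − 7 = 95/9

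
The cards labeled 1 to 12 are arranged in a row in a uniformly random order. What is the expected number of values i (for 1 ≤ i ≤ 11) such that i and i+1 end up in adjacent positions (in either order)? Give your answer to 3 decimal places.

1.833

For each i ∈ {1,…,11}, let Xᵢ = 1 if i and i+1 are adjacent. P(Xᵢ=1) = 2·(12−1)!/12! = 2/12.
By linearity, E[ΣXᵢ] = (11)·(2/12) = 11/6.
≈ 1.833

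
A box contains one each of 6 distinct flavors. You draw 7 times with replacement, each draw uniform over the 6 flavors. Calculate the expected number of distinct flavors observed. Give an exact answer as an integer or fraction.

201811/46656

Let Xⱼ=1 if type j appears at least once. P(Xⱼ=1) = 1 − ((6−1)/6)^7 = 201811/279936.
E[#distinct] = 6·201811/279936 = 201811/46656.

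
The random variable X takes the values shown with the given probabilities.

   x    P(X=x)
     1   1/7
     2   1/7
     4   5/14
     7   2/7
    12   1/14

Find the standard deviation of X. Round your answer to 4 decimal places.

E[X] = 33/7, E[X²] = 215/7
Var(X) = E[X²] − (E[X])² = 215/7 − 1089/49 = 416/49
SD(X) = √(416/49) ≈ 2.9137

2.9137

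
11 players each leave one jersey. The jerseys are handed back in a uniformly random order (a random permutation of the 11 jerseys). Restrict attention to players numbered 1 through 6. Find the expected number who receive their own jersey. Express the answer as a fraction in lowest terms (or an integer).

6/11

Let Xᵢ = 1 if person i gets their own jersey. For each i, P(Xᵢ=1) = 1/11.
By linearity of expectation, E[X₁+…+X_6] = 6·(1/11) = 6/11.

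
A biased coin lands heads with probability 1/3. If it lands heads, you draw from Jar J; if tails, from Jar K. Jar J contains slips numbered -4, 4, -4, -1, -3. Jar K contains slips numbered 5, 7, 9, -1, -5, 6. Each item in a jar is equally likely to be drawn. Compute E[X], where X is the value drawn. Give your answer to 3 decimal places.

1.800

E[X | Jar J] = (-4 + 4 − 4 − 1 − 3)/5 = -8/5
E[X | Jar K] = (5 + 7 + 9 − 1 − 5 + 6)/6 = 7/2
E[X] = (1/3)·(-8/5) + (2/3)·7/2 = 9/5 ≈ 1.800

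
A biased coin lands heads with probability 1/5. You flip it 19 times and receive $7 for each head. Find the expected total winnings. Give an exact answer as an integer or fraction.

133/5 dollars

E[#heads] = 19·1/5 = 19/5 (linearity over flips).
E[winnings] = 7·19/5 = 133/5.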